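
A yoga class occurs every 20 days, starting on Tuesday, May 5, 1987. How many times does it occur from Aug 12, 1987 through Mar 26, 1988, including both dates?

12

Occurrences land 20·i days after May 5, 1987 for i = 0, 1, 2, …
Aug 12, 1987 is 99 days after the start; 99 ÷ 20 = 4 remainder 19; since the remainder is 19, round up to i = 5. First occurrence in the window: #6 on Aug 13, 1987 (5×20 = 100 days in).
Mar 26, 1988 is 326 days after the start; 326 ÷ 20 = 16 remainder 6. Last occurrence in the window: #17 on Mar 20, 1988.
Occurrences #6 through #17: 12 in total.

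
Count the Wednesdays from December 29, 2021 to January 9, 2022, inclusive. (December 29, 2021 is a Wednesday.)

2

December 29, 2021 is a Wednesday; the first Wednesday on or after it is December 29, 2021.
From December 29, 2021 to January 9, 2022: 2 + 9 = 11 days (rest of December, January).
11 ÷ 7 = 1 full weeks with remainder 4, so 1 more Wednesdays after the first → 2.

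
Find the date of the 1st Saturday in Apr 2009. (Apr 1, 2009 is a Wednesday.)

Apr 4, 2009

Apr 2009 begins on a Wednesday, so the first Saturday is Apr 4 (3 days later).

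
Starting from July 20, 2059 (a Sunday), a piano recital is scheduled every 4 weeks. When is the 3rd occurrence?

The 3rd occurrence is 2 intervals after the first: 2 × 28 = 56 days after July 20, 2059.
July has 31 days — 11 days to the end of July leaves 45.
August has 31 days (14 left).
14 days into September → September 14, 2059.

September 14, 2059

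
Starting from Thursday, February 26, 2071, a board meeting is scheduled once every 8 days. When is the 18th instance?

July 12, 2071

The 18th occurrence is 17 intervals after the first: 17 × 8 = 136 days after February 26, 2071.
February has 28 days — 2 days to the end of February leaves 134.
March has 31 days (103 left).
April has 30 days (73 left).
May has 31 days (42 left).
June has 30 days (12 left).
12 days into July → July 12, 2071.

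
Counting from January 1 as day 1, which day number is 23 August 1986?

235

Days in months before August: 31 + 28 + 31 + 30 + 31 + 30 + 31 = 212.
Plus 23 days into August → day 235.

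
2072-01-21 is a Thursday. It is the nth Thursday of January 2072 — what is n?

3rd

Day 21 falls in week ⌈21/7⌉ of the month.
Days 1–7 hold the 1st Thursday, 8–14 the 2nd, 15–21 the 3rd, 22–28 the 4th, 29–31 the 5th.
21 is in the range for the 3rd.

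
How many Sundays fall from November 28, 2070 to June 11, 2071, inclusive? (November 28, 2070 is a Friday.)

November 28, 2070 is a Friday; the first Sunday on or after it is November 30, 2070 (2 days later).
From November 30, 2070 to June 11, 2071: 0 + 31 + 31 + 28 + 31 + 30 + 31 + 11 = 193 days (rest of November, December, January, February, March, April, May, June).
193 ÷ 7 = 27 full weeks with remainder 4, so 27 more Sundays after the first → 28.

28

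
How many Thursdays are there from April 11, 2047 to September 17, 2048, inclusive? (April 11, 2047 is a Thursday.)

April 11, 2047 is a Thursday; the first Thursday on or after it is April 11, 2047.
From April 11, 2047 to September 17, 2048: 264 + 261 = 525 days (rest of 2047, to September 17, 2048 in 2048).
525 ÷ 7 = 75 full weeks with remainder 0, so 75 more Thursdays after the first → 76.

76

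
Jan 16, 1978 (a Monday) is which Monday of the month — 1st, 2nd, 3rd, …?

3rd

Day 16 falls in week ⌈16/7⌉ of the month.
Days 1–7 hold the 1st Monday, 8–14 the 2nd, 15–21 the 3rd, 22–28 the 4th, 29–31 the 5th.
16 is in the range for the 3rd.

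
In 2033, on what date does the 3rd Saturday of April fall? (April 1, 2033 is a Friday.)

2033-04-16

April 2033 begins on a Friday, so the first Saturday is April 2 (1 day later).
The 3rd Saturday is 2 weeks later: 2 + 14 = 16.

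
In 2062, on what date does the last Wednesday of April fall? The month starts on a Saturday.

April 26, 2062

April 2062 begins on a Saturday, so the first Wednesday is April 5 (4 days later).
April 2062 has 30 days. Adding weeks: 5, 12, 19, 26 — the last one ≤ 30 is the 26th.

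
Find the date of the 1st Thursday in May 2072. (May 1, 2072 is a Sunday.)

May 2072 begins on a Sunday, so the first Thursday is May 5 (4 days later).

5 May 2072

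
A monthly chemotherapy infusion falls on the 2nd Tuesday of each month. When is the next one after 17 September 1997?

14 October 1997

September 1997 starts on a Monday; its first Tuesday is the 2nd, so the 2nd Tuesday is the 9th — 9 September 1997.
That is not after 17 September 1997, so look at October 1997.
October 1997 starts on a Wednesday; its first Tuesday is the 7th, so the 2nd Tuesday is the 14th — 14 October 1997.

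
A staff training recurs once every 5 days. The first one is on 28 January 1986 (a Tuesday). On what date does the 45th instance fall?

The 45th occurrence is 44 intervals after the first: 44 × 5 = 220 days after 28 January 1986.
January has 31 days — 3 days to the end of January leaves 217.
February has 28 days (189 left).
March has 31 days (158 left).
April has 30 days (128 left).
May has 31 days (97 left).
June has 30 days (67 left).
July has 31 days (36 left).
August has 31 days (5 left).
5 days into September → 5 September 1986.

5 September 1986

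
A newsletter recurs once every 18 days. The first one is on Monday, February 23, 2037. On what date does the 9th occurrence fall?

July 17, 2037

The 9th occurrence is 8 intervals after the first: 8 × 18 = 144 days after February 23, 2037.
February has 28 days — 5 days to the end of February leaves 139.
March has 31 days (108 left).
April has 30 days (78 left).
May has 31 days (47 left).
June has 30 days (17 left).
17 days into July → July 17, 2037.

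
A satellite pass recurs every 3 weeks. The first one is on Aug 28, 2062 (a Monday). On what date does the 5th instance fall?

The 5th occurrence is 4 intervals after the first: 4 × 21 = 84 days after Aug 28, 2062.
Aug has 31 days — 3 days to the end of Aug leaves 81.
Sep has 30 days (51 left).
Oct has 31 days (20 left).
20 days into Nov → Nov 20, 2062.

Nov 20, 2062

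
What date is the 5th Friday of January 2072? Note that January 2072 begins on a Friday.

2072-01-29

January 2072 begins on a Friday, so the first Friday is January 1.
The 5th Friday is 4 weeks later: 1 + 28 = 29.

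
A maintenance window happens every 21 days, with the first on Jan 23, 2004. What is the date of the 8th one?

The 8th occurrence is 7 intervals after the first: 7 × 21 = 147 days after Jan 23, 2004.
Jan has 31 days — 8 days to the end of Jan leaves 139.
Feb has 29 days (110 left).
Mar has 31 days (79 left).
Apr has 30 days (49 left).
May has 31 days (18 left).
18 days into Jun → Jun 18, 2004.

Jun 18, 2004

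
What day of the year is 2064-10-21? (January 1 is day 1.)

295

Days in months before October: 31 + 29 + 31 + 30 + 31 + 30 + 31 + 31 + 30 = 274.
Plus 21 days into October → day 295.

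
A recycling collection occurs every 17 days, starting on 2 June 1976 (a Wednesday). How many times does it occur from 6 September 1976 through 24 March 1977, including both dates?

12

Occurrences land 17·i days after 2 June 1976 for i = 0, 1, 2, …
6 September 1976 is 96 days after the start; 96 ÷ 17 = 5 remainder 11; since the remainder is 11, round up to i = 6. First occurrence in the window: #7 on 12 September 1976 (6×17 = 102 days in).
24 March 1977 is 295 days after the start; 295 ÷ 17 = 17 remainder 6. Last occurrence in the window: #18 on 18 March 1977.
Occurrences #7 through #18: 12 in total.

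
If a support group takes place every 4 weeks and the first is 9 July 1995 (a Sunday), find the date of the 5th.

29 October 1995

The 5th occurrence is 4 intervals after the first: 4 × 28 = 112 days after 9 July 1995.
July has 31 days — 22 days to the end of July leaves 90.
August has 31 days (59 left).
September has 30 days (29 left).
29 days into October → 29 October 1995.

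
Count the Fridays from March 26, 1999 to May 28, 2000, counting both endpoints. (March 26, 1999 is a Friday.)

62

March 26, 1999 is a Friday; the first Friday on or after it is March 26, 1999.
From March 26, 1999 to May 28, 2000: 280 + 149 = 429 days (rest of 1999, to May 28, 2000 in 2000).
429 ÷ 7 = 61 full weeks with remainder 2, so 61 more Fridays after the first → 62.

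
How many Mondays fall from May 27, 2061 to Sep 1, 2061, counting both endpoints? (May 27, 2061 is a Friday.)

May 27, 2061 is a Friday; the first Monday on or after it is May 30, 2061 (3 days later).
From May 30, 2061 to Sep 1, 2061: 1 + 30 + 31 + 31 + 1 = 94 days (rest of May, Jun, Jul, Aug, Sep).
94 ÷ 7 = 13 full weeks with remainder 3, so 13 more Mondays after the first → 14.

14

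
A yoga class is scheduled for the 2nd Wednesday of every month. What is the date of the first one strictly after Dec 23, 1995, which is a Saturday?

Jan 10, 1996

Dec 1995 starts on a Friday; its first Wednesday is the 6th, so the 2nd Wednesday is the 13th — Dec 13, 1995.
That is not after Dec 23, 1995, so look at Jan 1996.
Jan 1996 starts on a Monday; its first Wednesday is the 3rd, so the 2nd Wednesday is the 10th — Jan 10, 1996.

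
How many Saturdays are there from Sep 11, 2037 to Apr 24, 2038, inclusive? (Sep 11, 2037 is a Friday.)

33

Sep 11, 2037 is a Friday; the first Saturday on or after it is Sep 12, 2037 (1 day later).
From Sep 12, 2037 to Apr 24, 2038: 18 + 31 + 30 + 31 + 31 + 28 + 31 + 24 = 224 days (rest of Sep, Oct, Nov, Dec, Jan, Feb, Mar, Apr).
224 ÷ 7 = 32 full weeks with remainder 0, so 32 more Saturdays after the first → 33.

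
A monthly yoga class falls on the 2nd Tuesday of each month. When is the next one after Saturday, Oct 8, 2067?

Oct 11, 2067

Oct 2067 starts on a Saturday; its first Tuesday is the 4th, so the 2nd Tuesday is the 11th — Oct 11, 2067.
Oct 11, 2067 is after Oct 8, 2067, so that is the next one.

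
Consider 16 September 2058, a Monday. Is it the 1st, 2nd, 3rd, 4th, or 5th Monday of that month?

Day 16 falls in week ⌈16/7⌉ of the month.
Days 1–7 hold the 1st Monday, 8–14 the 2nd, 15–21 the 3rd, 22–28 the 4th, 29–31 the 5th.
16 is in the range for the 3rd.

3rd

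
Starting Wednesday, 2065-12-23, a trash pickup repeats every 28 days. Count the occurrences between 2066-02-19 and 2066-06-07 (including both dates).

Occurrences land 28·i days after 2065-12-23 for i = 0, 1, 2, …
2066-02-19 is 58 days after the start; 58 ÷ 28 = 2 remainder 2; since the remainder is 2, round up to i = 3. First occurrence in the window: #4 on 2066-03-17 (3×28 = 84 days in).
2066-06-07 is 166 days after the start; 166 ÷ 28 = 5 remainder 26. Last occurrence in the window: #6 on 2066-05-12.
Occurrences #4 through #6: 3 in total.

3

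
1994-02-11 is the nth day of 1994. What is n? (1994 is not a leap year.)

42

Days in months before February: 31 = 31.
Plus 11 days into February → day 42.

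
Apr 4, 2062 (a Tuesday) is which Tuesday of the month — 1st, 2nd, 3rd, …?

Day 4 falls in week ⌈4/7⌉ of the month.
Days 1–7 hold the 1st Tuesday, 8–14 the 2nd, 15–21 the 3rd, 22–28 the 4th, 29–31 the 5th.
4 is in the range for the 1st.

1st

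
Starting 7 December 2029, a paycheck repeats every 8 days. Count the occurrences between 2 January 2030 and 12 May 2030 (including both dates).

16

Occurrences land 8·i days after 7 December 2029 for i = 0, 1, 2, …
2 January 2030 is 26 days after the start; 26 ÷ 8 = 3 remainder 2; since the remainder is 2, round up to i = 4. First occurrence in the window: #5 on 8 January 2030 (4×8 = 32 days in).
12 May 2030 is 156 days after the start; 156 ÷ 8 = 19 remainder 4. Last occurrence in the window: #20 on 8 May 2030.
Occurrences #5 through #20: 16 in total.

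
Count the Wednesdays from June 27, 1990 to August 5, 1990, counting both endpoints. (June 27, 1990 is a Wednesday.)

June 27, 1990 is a Wednesday; the first Wednesday on or after it is June 27, 1990.
From June 27, 1990 to August 5, 1990: 3 + 31 + 5 = 39 days (rest of June, July, August).
39 ÷ 7 = 5 full weeks with remainder 4, so 5 more Wednesdays after the first → 6.

6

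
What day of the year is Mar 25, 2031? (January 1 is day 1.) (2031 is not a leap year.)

84

Days in months before Mar: 31 + 28 = 59.
Plus 25 days into Mar → day 84.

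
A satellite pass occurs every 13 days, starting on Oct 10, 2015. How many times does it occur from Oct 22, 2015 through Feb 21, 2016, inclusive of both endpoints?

10

Occurrences land 13·i days after Oct 10, 2015 for i = 0, 1, 2, …
Oct 22, 2015 is 12 days after the start; 12 ÷ 13 = 0 remainder 12; since the remainder is 12, round up to i = 1. First occurrence in the window: #2 on Oct 23, 2015 (1×13 = 13 days in).
Feb 21, 2016 is 134 days after the start; 134 ÷ 13 = 10 remainder 4. Last occurrence in the window: #11 on Feb 17, 2016.
Occurrences #2 through #11: 10 in total.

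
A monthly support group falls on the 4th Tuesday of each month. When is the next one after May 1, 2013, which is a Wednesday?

May 2013 starts on a Wednesday; its first Tuesday is the 7th, so the 4th Tuesday is the 28th — May 28, 2013.
May 28, 2013 is after May 1, 2013, so that is the next one.

May 28, 2013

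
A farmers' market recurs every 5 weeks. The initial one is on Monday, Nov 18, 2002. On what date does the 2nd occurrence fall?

The 2nd occurrence is 1 interval after the first: 1 × 35 = 35 days after Nov 18, 2002.
Nov has 30 days — 12 days to the end of Nov leaves 23.
23 days into Dec → Dec 23, 2002.

Dec 23, 2002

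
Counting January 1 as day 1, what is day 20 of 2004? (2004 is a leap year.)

20 January 2004

20 into January → January 20.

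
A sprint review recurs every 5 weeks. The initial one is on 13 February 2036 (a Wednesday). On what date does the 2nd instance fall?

The 2nd occurrence is 1 interval after the first: 1 × 35 = 35 days after 13 February 2036.
February has 29 days — 16 days to the end of February leaves 19.
19 days into March → 19 March 2036.

19 March 2036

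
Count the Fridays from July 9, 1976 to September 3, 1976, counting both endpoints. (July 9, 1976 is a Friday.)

July 9, 1976 is a Friday; the first Friday on or after it is July 9, 1976.
From July 9, 1976 to September 3, 1976: 22 + 31 + 3 = 56 days (rest of July, August, September).
56 ÷ 7 = 8 full weeks with remainder 0, so 8 more Fridays after the first → 9.

9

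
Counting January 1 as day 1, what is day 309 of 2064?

November 4, 2064

January has 31 days (309 − 31 = 278 remain).
February has 29 days (278 − 29 = 249 remain).
March has 31 days (249 − 31 = 218 remain).
April has 30 days (218 − 30 = 188 remain).
May has 31 days (188 − 31 = 157 remain).
June has 30 days (157 − 30 = 127 remain).
July has 31 days (127 − 31 = 96 remain).
August has 31 days (96 − 31 = 65 remain).
September has 30 days (65 − 30 = 35 remain).
October has 31 days (35 − 31 = 4 remain).
4 into November → November 4.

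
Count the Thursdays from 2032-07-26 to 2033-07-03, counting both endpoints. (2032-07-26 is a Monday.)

49

2032-07-26 is a Monday; the first Thursday on or after it is 2032-07-29 (3 days later).
From 2032-07-29 to 2033-07-03: 155 + 184 = 339 days (rest of 2032, to 2033-07-03 in 2033).
339 ÷ 7 = 48 full weeks with remainder 3, so 48 more Thursdays after the first → 49.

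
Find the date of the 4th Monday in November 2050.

November 28, 2050

November 2050 begins on a Tuesday, so the first Monday is November 7 (6 days later).
The 4th Monday is 3 weeks later: 7 + 21 = 28.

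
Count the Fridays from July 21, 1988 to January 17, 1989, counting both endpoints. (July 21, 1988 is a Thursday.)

26

July 21, 1988 is a Thursday; the first Friday on or after it is July 22, 1988 (1 day later).
From July 22, 1988 to January 17, 1989: 9 + 31 + 30 + 31 + 30 + 31 + 17 = 179 days (rest of July, August, September, October, November, December, January).
179 ÷ 7 = 25 full weeks with remainder 4, so 25 more Fridays after the first → 26.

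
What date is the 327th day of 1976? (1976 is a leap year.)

1976-11-22

January has 31 days (327 − 31 = 296 remain).
February has 29 days (296 − 29 = 267 remain).
March has 31 days (267 − 31 = 236 remain).
April has 30 days (236 − 30 = 206 remain).
May has 31 days (206 − 31 = 175 remain).
June has 30 days (175 − 30 = 145 remain).
July has 31 days (145 − 31 = 114 remain).
August has 31 days (114 − 31 = 83 remain).
September has 30 days (83 − 30 = 53 remain).
October has 31 days (53 − 31 = 22 remain).
22 into November → November 22.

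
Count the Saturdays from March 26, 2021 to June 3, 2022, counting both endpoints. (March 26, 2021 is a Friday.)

March 26, 2021 is a Friday; the first Saturday on or after it is March 27, 2021 (1 day later).
From March 27, 2021 to June 3, 2022: 279 + 154 = 433 days (rest of 2021, to June 3, 2022 in 2022).
433 ÷ 7 = 61 full weeks with remainder 6, so 61 more Saturdays after the first → 62.

62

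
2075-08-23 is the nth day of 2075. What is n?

Days in months before August: 31 + 28 + 31 + 30 + 31 + 30 + 31 = 212.
Plus 23 days into August → day 235.

235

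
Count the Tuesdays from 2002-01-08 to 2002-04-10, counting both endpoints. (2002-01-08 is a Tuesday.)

2002-01-08 is a Tuesday; the first Tuesday on or after it is 2002-01-08.
From 2002-01-08 to 2002-04-10: 23 + 28 + 31 + 10 = 92 days (rest of January, February, March, April).
92 ÷ 7 = 13 full weeks with remainder 1, so 13 more Tuesdays after the first → 14.

14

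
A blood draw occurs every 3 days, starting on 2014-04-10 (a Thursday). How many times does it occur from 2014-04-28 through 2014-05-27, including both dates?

10

Occurrences land 3·i days after 2014-04-10 for i = 0, 1, 2, …
2014-04-28 is 18 days after the start; 18 ÷ 3 = 6 remainder 0. First occurrence in the window: #7 on 2014-04-28 (6×3 = 18 days in).
2014-05-27 is 47 days after the start; 47 ÷ 3 = 15 remainder 2. Last occurrence in the window: #16 on 2014-05-25.
Occurrences #7 through #16: 10 in total.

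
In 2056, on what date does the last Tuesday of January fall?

2056-01-25

January 2056 begins on a Saturday, so the first Tuesday is January 4 (3 days later).
January 2056 has 31 days. Adding weeks: 4, 11, 18, 25 — the last one ≤ 31 is the 25th.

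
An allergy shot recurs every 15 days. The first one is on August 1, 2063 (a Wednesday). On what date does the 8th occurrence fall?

November 14, 2063

The 8th occurrence is 7 intervals after the first: 7 × 15 = 105 days after August 1, 2063.
August has 31 days — 30 days to the end of August leaves 75.
September has 30 days (45 left).
October has 31 days (14 left).
14 days into November → November 14, 2063.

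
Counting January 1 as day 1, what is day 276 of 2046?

January has 31 days (276 − 31 = 245 remain).
February has 28 days (245 − 28 = 217 remain).
March has 31 days (217 − 31 = 186 remain).
April has 30 days (186 − 30 = 156 remain).
May has 31 days (156 − 31 = 125 remain).
June has 30 days (125 − 30 = 95 remain).
July has 31 days (95 − 31 = 64 remain).
August has 31 days (64 − 31 = 33 remain).
September has 30 days (33 − 30 = 3 remain).
3 into October → October 3.

October 3, 2046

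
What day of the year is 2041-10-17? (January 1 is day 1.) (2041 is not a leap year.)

Days in months before October: 31 + 28 + 31 + 30 + 31 + 30 + 31 + 31 + 30 = 273.
Plus 17 days into October → day 290.

290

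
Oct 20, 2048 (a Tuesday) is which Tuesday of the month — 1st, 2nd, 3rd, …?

3rd

Day 20 falls in week ⌈20/7⌉ of the month.
Days 1–7 hold the 1st Tuesday, 8–14 the 2nd, 15–21 the 3rd, 22–28 the 4th, 29–31 the 5th.
20 is in the range for the 3rd.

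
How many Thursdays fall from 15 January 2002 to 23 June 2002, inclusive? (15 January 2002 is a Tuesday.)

15 January 2002 is a Tuesday; the first Thursday on or after it is 17 January 2002 (2 days later).
From 17 January 2002 to 23 June 2002: 14 + 28 + 31 + 30 + 31 + 23 = 157 days (rest of January, February, March, April, May, June).
157 ÷ 7 = 22 full weeks with remainder 3, so 22 more Thursdays after the first → 23.

23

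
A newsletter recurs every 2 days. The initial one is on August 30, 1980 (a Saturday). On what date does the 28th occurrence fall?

October 23, 1980

The 28th occurrence is 27 intervals after the first: 27 × 2 = 54 days after August 30, 1980.
August has 31 days — 1 day to the end of August leaves 53.
September has 30 days (23 left).
23 days into October → October 23, 1980.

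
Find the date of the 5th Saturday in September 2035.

September 29, 2035

The first Saturday of September 2035 is September 1.
The 5th Saturday is 4 weeks later: 1 + 28 = 29.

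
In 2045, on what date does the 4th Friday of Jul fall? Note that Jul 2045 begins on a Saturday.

Jul 28, 2045

Jul 2045 begins on a Saturday, so the first Friday is Jul 7 (6 days later).
The 4th Friday is 3 weeks later: 7 + 21 = 28.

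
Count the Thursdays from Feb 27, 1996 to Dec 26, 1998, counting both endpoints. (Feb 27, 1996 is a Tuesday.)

Feb 27, 1996 is a Tuesday; the first Thursday on or after it is Feb 29, 1996 (2 days later).
From Feb 29, 1996 to Dec 26, 1998: 306 + 365 + 360 = 1031 days (rest of 1996, 1997, to Dec 26, 1998 in 1998).
1031 ÷ 7 = 147 full weeks with remainder 2, so 147 more Thursdays after the first → 148.

148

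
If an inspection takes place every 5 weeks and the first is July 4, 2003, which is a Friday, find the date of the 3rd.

The 3rd occurrence is 2 intervals after the first: 2 × 35 = 70 days after July 4, 2003.
July has 31 days — 27 days to the end of July leaves 43.
August has 31 days (12 left).
12 days into September → September 12, 2003.

September 12, 2003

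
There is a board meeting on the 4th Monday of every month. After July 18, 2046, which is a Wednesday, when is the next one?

July 2046 starts on a Sunday; its first Monday is the 2nd, so the 4th Monday is the 23rd — July 23, 2046.
July 23, 2046 is after July 18, 2046, so that is the next one.

July 23, 2046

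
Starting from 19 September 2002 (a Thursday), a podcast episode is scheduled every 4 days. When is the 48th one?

The 48th occurrence is 47 intervals after the first: 47 × 4 = 188 days after 19 September 2002.
September has 30 days — 11 days to the end of September leaves 177.
October has 31 days (146 left).
November has 30 days (116 left).
December has 31 days (85 left).
January has 31 days (54 left).
February has 28 days (26 left).
26 days into March → 26 March 2003.

26 March 2003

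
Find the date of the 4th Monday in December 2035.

2035-12-24

The first Monday of December 2035 is December 3.
The 4th Monday is 3 weeks later: 3 + 21 = 24.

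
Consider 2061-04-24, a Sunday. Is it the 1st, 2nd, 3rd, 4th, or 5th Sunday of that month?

Day 24 falls in week ⌈24/7⌉ of the month.
Days 1–7 hold the 1st Sunday, 8–14 the 2nd, 15–21 the 3rd, 22–28 the 4th, 29–31 the 5th.
24 is in the range for the 4th.

4th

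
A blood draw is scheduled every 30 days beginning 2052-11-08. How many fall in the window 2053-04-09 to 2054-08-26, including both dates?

Occurrences land 30·i days after 2052-11-08 for i = 0, 1, 2, …
2053-04-09 is 152 days after the start; 152 ÷ 30 = 5 remainder 2; since the remainder is 2, round up to i = 6. First occurrence in the window: #7 on 2053-05-07 (6×30 = 180 days in).
2054-08-26 is 656 days after the start; 656 ÷ 30 = 21 remainder 26. Last occurrence in the window: #22 on 2054-07-31.
Occurrences #7 through #22: 16 in total.

16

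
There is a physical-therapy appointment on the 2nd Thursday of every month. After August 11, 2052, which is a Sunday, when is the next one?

August 2052 starts on a Thursday; its first Thursday is the 1st, so the 2nd Thursday is the 8th — August 8, 2052.
That is not after August 11, 2052, so look at September 2052.
September 2052 starts on a Sunday; its first Thursday is the 5th, so the 2nd Thursday is the 12th — September 12, 2052.

September 12, 2052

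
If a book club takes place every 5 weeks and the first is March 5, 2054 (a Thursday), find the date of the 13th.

The 13th occurrence is 12 intervals after the first: 12 × 35 = 420 days after March 5, 2054.
March has 31 days — 26 days to the end of March leaves 394.
April has 30 days (364 left).
May has 31 days (333 left).
June has 30 days (303 left).
July has 31 days (272 left).
August has 31 days (241 left).
September has 30 days (211 left).
October has 31 days (180 left).
November has 30 days (150 left).
December has 31 days (119 left).
January has 31 days (88 left).
February has 28 days (60 left).
March has 31 days (29 left).
29 days into April → April 29, 2055.

April 29, 2055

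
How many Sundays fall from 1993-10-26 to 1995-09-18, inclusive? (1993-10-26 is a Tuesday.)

1993-10-26 is a Tuesday; the first Sunday on or after it is 1993-10-31 (5 days later).
From 1993-10-31 to 1995-09-18: 61 + 365 + 261 = 687 days (rest of 1993, 1994, to 1995-09-18 in 1995).
687 ÷ 7 = 98 full weeks with remainder 1, so 98 more Sundays after the first → 99.

99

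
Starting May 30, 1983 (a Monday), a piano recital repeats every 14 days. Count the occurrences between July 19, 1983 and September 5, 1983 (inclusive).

Occurrences land 14·i days after May 30, 1983 for i = 0, 1, 2, …
July 19, 1983 is 50 days after the start; 50 ÷ 14 = 3 remainder 8; since the remainder is 8, round up to i = 4. First occurrence in the window: #5 on July 25, 1983 (4×14 = 56 days in).
September 5, 1983 is 98 days after the start; 98 ÷ 14 = 7 remainder 0. Last occurrence in the window: #8 on September 5, 1983.
Occurrences #5 through #8: 4 in total.

4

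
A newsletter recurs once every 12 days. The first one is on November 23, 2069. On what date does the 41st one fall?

The 41st occurrence is 40 intervals after the first: 40 × 12 = 480 days after November 23, 2069.
November has 30 days — 7 days to the end of November leaves 473.
From end of November to end of 2069 is 31 days (442 left).
2070 has 365 days (77 left).
January has 31 days (46 left).
February has 28 days (18 left).
18 days into March → March 18, 2071.

March 18, 2071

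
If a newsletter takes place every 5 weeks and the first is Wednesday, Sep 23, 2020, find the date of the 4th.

Jan 6, 2021

The 4th occurrence is 3 intervals after the first: 3 × 35 = 105 days after Sep 23, 2020.
Sep has 30 days — 7 days to the end of Sep leaves 98.
Oct has 31 days (67 left).
Nov has 30 days (37 left).
Dec has 31 days (6 left).
6 days into Jan → Jan 6, 2021.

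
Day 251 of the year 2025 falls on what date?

January has 31 days (251 − 31 = 220 remain).
February has 28 days (220 − 28 = 192 remain).
March has 31 days (192 − 31 = 161 remain).
April has 30 days (161 − 30 = 131 remain).
May has 31 days (131 − 31 = 100 remain).
June has 30 days (100 − 30 = 70 remain).
July has 31 days (70 − 31 = 39 remain).
August has 31 days (39 − 31 = 8 remain).
8 into September → September 8.

8 September 2025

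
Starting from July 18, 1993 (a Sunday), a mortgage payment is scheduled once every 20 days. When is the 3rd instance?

August 27, 1993

The 3rd occurrence is 2 intervals after the first: 2 × 20 = 40 days after July 18, 1993.
July has 31 days — 13 days to the end of July leaves 27.
27 days into August → August 27, 1993.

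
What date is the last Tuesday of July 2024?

The first Tuesday of July 2024 is July 2.
July 2024 has 31 days. Adding weeks: 2, 9, 16, 23, 30 — the last one ≤ 31 is the 30th.

30 July 2024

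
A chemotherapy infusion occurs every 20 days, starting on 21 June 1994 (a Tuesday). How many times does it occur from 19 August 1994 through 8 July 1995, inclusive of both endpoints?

Occurrences land 20·i days after 21 June 1994 for i = 0, 1, 2, …
19 August 1994 is 59 days after the start; 59 ÷ 20 = 2 remainder 19; since the remainder is 19, round up to i = 3. First occurrence in the window: #4 on 20 August 1994 (3×20 = 60 days in).
8 July 1995 is 382 days after the start; 382 ÷ 20 = 19 remainder 2. Last occurrence in the window: #20 on 6 July 1995.
Occurrences #4 through #20: 17 in total.

17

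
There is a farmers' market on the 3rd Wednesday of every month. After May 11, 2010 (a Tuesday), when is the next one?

May 19, 2010

May 2010 starts on a Saturday; its first Wednesday is the 5th, so the 3rd Wednesday is the 19th — May 19, 2010.
May 19, 2010 is after May 11, 2010, so that is the next one.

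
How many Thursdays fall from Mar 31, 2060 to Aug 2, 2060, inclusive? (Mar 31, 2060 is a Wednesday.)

Mar 31, 2060 is a Wednesday; the first Thursday on or after it is Apr 1, 2060 (1 day later).
From Apr 1, 2060 to Aug 2, 2060: 29 + 31 + 30 + 31 + 2 = 123 days (rest of Apr, May, Jun, Jul, Aug).
123 ÷ 7 = 17 full weeks with remainder 4, so 17 more Thursdays after the first → 18.

18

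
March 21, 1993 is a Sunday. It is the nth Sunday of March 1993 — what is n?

Day 21 falls in week ⌈21/7⌉ of the month.
Days 1–7 hold the 1st Sunday, 8–14 the 2nd, 15–21 the 3rd, 22–28 the 4th, 29–31 the 5th.
21 is in the range for the 3rd.

3rd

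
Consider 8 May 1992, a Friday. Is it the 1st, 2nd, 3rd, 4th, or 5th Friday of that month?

Day 8 falls in week ⌈8/7⌉ of the month.
Days 1–7 hold the 1st Friday, 8–14 the 2nd, 15–21 the 3rd, 22–28 the 4th, 29–31 the 5th.
8 is in the range for the 2nd.

2nd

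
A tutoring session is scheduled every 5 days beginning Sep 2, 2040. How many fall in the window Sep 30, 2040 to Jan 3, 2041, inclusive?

Occurrences land 5·i days after Sep 2, 2040 for i = 0, 1, 2, …
Sep 30, 2040 is 28 days after the start; 28 ÷ 5 = 5 remainder 3; since the remainder is 3, round up to i = 6. First occurrence in the window: #7 on Oct 2, 2040 (6×5 = 30 days in).
Jan 3, 2041 is 123 days after the start; 123 ÷ 5 = 24 remainder 3. Last occurrence in the window: #25 on Dec 31, 2040.
Occurrences #7 through #25: 19 in total.

19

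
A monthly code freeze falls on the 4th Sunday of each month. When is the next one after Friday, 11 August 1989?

27 August 1989

August 1989 starts on a Tuesday; its first Sunday is the 6th, so the 4th Sunday is the 27th — 27 August 1989.
27 August 1989 is after 11 August 1989, so that is the next one.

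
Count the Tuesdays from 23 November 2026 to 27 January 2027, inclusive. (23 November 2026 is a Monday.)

10

23 November 2026 is a Monday; the first Tuesday on or after it is 24 November 2026 (1 day later).
From 24 November 2026 to 27 January 2027: 6 + 31 + 27 = 64 days (rest of November, December, January).
64 ÷ 7 = 9 full weeks with remainder 1, so 9 more Tuesdays after the first → 10.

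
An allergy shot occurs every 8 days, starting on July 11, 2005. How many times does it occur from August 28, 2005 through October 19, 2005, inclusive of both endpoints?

7

Occurrences land 8·i days after July 11, 2005 for i = 0, 1, 2, …
August 28, 2005 is 48 days after the start; 48 ÷ 8 = 6 remainder 0. First occurrence in the window: #7 on August 28, 2005 (6×8 = 48 days in).
October 19, 2005 is 100 days after the start; 100 ÷ 8 = 12 remainder 4. Last occurrence in the window: #13 on October 15, 2005.
Occurrences #7 through #13: 7 in total.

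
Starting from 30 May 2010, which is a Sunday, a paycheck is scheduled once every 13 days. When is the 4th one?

The 4th occurrence is 3 intervals after the first: 3 × 13 = 39 days after 30 May 2010.
May has 31 days — 1 day to the end of May leaves 38.
June has 30 days (8 left).
8 days into July → 8 July 2010.

8 July 2010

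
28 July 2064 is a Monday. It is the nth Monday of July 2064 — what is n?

Day 28 falls in week ⌈28/7⌉ of the month.
Days 1–7 hold the 1st Monday, 8–14 the 2nd, 15–21 the 3rd, 22–28 the 4th, 29–31 the 5th.
28 is in the range for the 4th.

4th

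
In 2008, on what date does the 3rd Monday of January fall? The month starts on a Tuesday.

January 2008 begins on a Tuesday, so the first Monday is January 7 (6 days later).
The 3rd Monday is 2 weeks later: 7 + 14 = 21.

21 January 2008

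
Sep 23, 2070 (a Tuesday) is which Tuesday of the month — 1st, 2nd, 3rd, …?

Day 23 falls in week ⌈23/7⌉ of the month.
Days 1–7 hold the 1st Tuesday, 8–14 the 2nd, 15–21 the 3rd, 22–28 the 4th, 29–31 the 5th.
23 is in the range for the 4th.

4th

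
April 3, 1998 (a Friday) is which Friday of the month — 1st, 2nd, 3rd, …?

1st

Day 3 falls in week ⌈3/7⌉ of the month.
Days 1–7 hold the 1st Friday, 8–14 the 2nd, 15–21 the 3rd, 22–28 the 4th, 29–31 the 5th.
3 is in the range for the 1st.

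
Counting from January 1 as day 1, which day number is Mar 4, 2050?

63

Days in months before Mar: 31 + 28 = 59.
Plus 4 days into Mar → day 63.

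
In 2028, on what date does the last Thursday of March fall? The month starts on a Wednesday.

March 2028 begins on a Wednesday, so the first Thursday is March 2 (1 day later).
March 2028 has 31 days. Adding weeks: 2, 9, 16, 23, 30 — the last one ≤ 31 is the 30th.

30 March 2028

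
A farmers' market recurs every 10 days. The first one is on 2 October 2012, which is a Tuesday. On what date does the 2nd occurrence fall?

The 2nd occurrence is 1 interval after the first: 1 × 10 = 10 days after 2 October 2012.
10 days later is 12 October 2012.

12 October 2012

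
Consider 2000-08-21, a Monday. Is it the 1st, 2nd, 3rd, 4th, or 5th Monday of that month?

Day 21 falls in week ⌈21/7⌉ of the month.
Days 1–7 hold the 1st Monday, 8–14 the 2nd, 15–21 the 3rd, 22–28 the 4th, 29–31 the 5th.
21 is in the range for the 3rd.

3rd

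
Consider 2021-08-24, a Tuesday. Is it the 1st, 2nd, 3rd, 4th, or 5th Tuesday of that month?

Day 24 falls in week ⌈24/7⌉ of the month.
Days 1–7 hold the 1st Tuesday, 8–14 the 2nd, 15–21 the 3rd, 22–28 the 4th, 29–31 the 5th.
24 is in the range for the 4th.

4th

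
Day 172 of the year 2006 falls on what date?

January has 31 days (172 − 31 = 141 remain).
February has 28 days (141 − 28 = 113 remain).
March has 31 days (113 − 31 = 82 remain).
April has 30 days (82 − 30 = 52 remain).
May has 31 days (52 − 31 = 21 remain).
21 into June → June 21.

June 21, 2006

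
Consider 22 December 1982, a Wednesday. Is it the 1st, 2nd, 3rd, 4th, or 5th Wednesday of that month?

Day 22 falls in week ⌈22/7⌉ of the month.
Days 1–7 hold the 1st Wednesday, 8–14 the 2nd, 15–21 the 3rd, 22–28 the 4th, 29–31 the 5th.
22 is in the range for the 4th.

4th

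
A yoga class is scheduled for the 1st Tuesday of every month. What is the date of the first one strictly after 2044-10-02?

October 2044 starts on a Saturday, so its 1st Tuesday is 2044-10-04 (3 days in).
2044-10-04 is after 2044-10-02, so that is the next one.

2044-10-04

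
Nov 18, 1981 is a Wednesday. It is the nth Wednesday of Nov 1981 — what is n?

3rd

Day 18 falls in week ⌈18/7⌉ of the month.
Days 1–7 hold the 1st Wednesday, 8–14 the 2nd, 15–21 the 3rd, 22–28 the 4th, 29–31 the 5th.
18 is in the range for the 3rd.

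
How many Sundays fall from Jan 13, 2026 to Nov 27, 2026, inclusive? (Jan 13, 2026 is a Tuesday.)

45

Jan 13, 2026 is a Tuesday; the first Sunday on or after it is Jan 18, 2026 (5 days later).
From Jan 18, 2026 to Nov 27, 2026: 13 + 28 + 31 + 30 + 31 + 30 + 31 + 31 + 30 + 31 + 27 = 313 days (rest of Jan, Feb, Mar, Apr, May, Jun, Jul, Aug, Sep, Oct, Nov).
313 ÷ 7 = 44 full weeks with remainder 5, so 44 more Sundays after the first → 45.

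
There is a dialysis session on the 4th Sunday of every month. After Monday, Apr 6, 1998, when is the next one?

Apr 1998 starts on a Wednesday; its first Sunday is the 5th, so the 4th Sunday is the 26th — Apr 26, 1998.
Apr 26, 1998 is after Apr 6, 1998, so that is the next one.

Apr 26, 1998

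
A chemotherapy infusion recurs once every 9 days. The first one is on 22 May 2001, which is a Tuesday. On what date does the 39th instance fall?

The 39th occurrence is 38 intervals after the first: 38 × 9 = 342 days after 22 May 2001.
May has 31 days — 9 days to the end of May leaves 333.
June has 30 days (303 left).
July has 31 days (272 left).
August has 31 days (241 left).
September has 30 days (211 left).
October has 31 days (180 left).
November has 30 days (150 left).
December has 31 days (119 left).
January has 31 days (88 left).
February has 28 days (60 left).
March has 31 days (29 left).
29 days into April → 29 April 2002.

29 April 2002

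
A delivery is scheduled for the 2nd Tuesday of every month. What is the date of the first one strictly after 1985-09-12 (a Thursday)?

September 1985 starts on a Sunday; its first Tuesday is the 3rd, so the 2nd Tuesday is the 10th — 1985-09-10.
That is not after 1985-09-12, so look at October 1985.
October 1985 starts on a Tuesday; its first Tuesday is the 1st, so the 2nd Tuesday is the 8th — 1985-10-08.

1985-10-08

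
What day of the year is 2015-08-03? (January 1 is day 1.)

215

Days in months before August: 31 + 28 + 31 + 30 + 31 + 30 + 31 = 212.
Plus 3 days into August → day 215.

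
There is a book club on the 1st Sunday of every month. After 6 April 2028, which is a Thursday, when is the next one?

7 May 2028

April 2028 starts on a Saturday, so its 1st Sunday is 2 April 2028 (1 day in).
That is not after 6 April 2028, so look at May 2028.
May 2028 starts on a Monday, so its 1st Sunday is 7 May 2028 (6 days in).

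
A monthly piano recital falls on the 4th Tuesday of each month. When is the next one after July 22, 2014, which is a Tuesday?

July 2014 starts on a Tuesday; its first Tuesday is the 1st, so the 4th Tuesday is the 22nd — July 22, 2014.
That is not after July 22, 2014, so look at August 2014.
August 2014 starts on a Friday; its first Tuesday is the 5th, so the 4th Tuesday is the 26th — August 26, 2014.

August 26, 2014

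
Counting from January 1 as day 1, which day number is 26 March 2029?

85

Days in months before March: 31 + 28 = 59.
Plus 26 days into March → day 85.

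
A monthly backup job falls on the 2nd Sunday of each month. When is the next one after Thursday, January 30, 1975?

January 1975 starts on a Wednesday; its first Sunday is the 5th, so the 2nd Sunday is the 12th — January 12, 1975.
That is not after January 30, 1975, so look at February 1975.
February 1975 starts on a Saturday; its first Sunday is the 2nd, so the 2nd Sunday is the 9th — February 9, 1975.

February 9, 1975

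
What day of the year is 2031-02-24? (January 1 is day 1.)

55

Days in months before February: 31 = 31.
Plus 24 days into February → day 55.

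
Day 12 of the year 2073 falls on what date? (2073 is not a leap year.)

12 into January → January 12.

12 January 2073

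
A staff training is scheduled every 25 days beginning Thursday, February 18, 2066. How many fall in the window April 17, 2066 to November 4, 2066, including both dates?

Occurrences land 25·i days after February 18, 2066 for i = 0, 1, 2, …
April 17, 2066 is 58 days after the start; 58 ÷ 25 = 2 remainder 8; since the remainder is 8, round up to i = 3. First occurrence in the window: #4 on May 4, 2066 (3×25 = 75 days in).
November 4, 2066 is 259 days after the start; 259 ÷ 25 = 10 remainder 9. Last occurrence in the window: #11 on October 26, 2066.
Occurrences #4 through #11: 8 in total.

8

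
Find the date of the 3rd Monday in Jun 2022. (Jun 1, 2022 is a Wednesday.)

Jun 2022 begins on a Wednesday, so the first Monday is Jun 6 (5 days later).
The 3rd Monday is 2 weeks later: 6 + 14 = 20.

Jun 20, 2022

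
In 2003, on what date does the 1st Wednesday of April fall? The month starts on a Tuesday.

April 2, 2003

April 2003 begins on a Tuesday, so the first Wednesday is April 2 (1 day later).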